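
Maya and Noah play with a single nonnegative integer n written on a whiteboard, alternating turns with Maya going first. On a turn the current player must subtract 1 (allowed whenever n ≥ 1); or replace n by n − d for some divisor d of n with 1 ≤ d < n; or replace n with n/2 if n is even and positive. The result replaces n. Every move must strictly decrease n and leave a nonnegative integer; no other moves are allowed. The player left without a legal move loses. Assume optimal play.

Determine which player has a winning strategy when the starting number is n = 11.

Noah wins.

Use the standard recursion: the mover loses at a terminal position; elsewhere, the mover wins exactly when some move hands the opponent an L position.
n=0: no move → L
n=1: reaches L-position 0 → W
n=2: only reaches 1(W), which is W → L
n=3: reaches L-position 2 → W
n=4: reaches L-position 2 → W
n=5: only reaches 4(W), which is W → L
n=6: reaches L-position 5 → W
n=7: only reaches 6(W), which is W → L
n=8: reaches L-position 7 → W
n=9: only reaches 6(W), 8(W), all W → L
n=10: reaches L-position 5 → W
n=11: only reaches 10(W), which is W → L
Every move from 11 reaches a W position, so the mover loses.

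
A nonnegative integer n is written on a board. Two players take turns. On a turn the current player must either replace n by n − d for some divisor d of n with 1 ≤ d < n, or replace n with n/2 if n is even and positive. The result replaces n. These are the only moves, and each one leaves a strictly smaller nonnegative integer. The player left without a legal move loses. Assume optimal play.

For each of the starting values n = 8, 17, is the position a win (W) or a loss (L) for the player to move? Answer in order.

Label each position W (a win for the player to move) or L (a loss). A position with no legal move is L; any other position is W exactly when some move reaches an L, and L when every move reaches a W.
n=0: no move → L
n=1: no move → L
n=2: reaches L-position 1 → W
n=3: only reaches 2(W), which is W → L
n=4: reaches L-position 3 → W
n=5: only reaches 4(W), which is W → L
n=6: reaches L-position 3 → W
n=7: only reaches 6(W), which is W → L
n=8: reaches L-position 7 → W
n=9: only reaches 6(W), 8(W), all W → L
n=10: reaches L-position 5 → W
n=11: only reaches 10(W), which is W → L
n=12: reaches L-position 9 → W
n=13: only reaches 12(W), which is W → L
n=14: reaches L-position 7 → W
n=15: only reaches 10(W), 12(W), 14(W), all W → L
n=16: reaches L-position 15 → W
n=17: only reaches 16(W), which is W → L

8: W, 17: L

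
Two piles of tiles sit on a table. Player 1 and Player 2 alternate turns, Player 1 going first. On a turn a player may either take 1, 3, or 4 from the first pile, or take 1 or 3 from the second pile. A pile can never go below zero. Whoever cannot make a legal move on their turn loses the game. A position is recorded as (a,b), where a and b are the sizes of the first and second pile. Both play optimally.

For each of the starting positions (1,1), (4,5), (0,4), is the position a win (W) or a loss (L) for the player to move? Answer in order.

Build the W/L table. Terminal = L. A non-terminal position is W if it has a move to some L; otherwise it is L.
No move ever increases a pile, so every position that can arise here has a ≤ 4 and b ≤ 5; it is enough to label the cells with 0 ≤ a ≤ 4 and 0 ≤ b ≤ 5.
Every move lowers a or b (never raises either), so fill the grid row by row in increasing a, and left to right within a row: each cell's successors are then already labelled.
      b=0  b=1  b=2  b=3  b=4  b=5
a=0:    L    W    L    W    L    W
a=1:    W    L    W    L    W    L
a=2:    L    W    L    W    L    W
a=3:    W    L    W    L    W    L
a=4:    W    W    W    W    W    W
Cells with no legal move (terminal, hence L): (0,0).
The remaining L cells, each justified by listing all of its moves:
(0,2): the only move is to (0,1)(W), a W ⇒ L
(0,4): moves to (0,3)(W), (0,1)(W); every one is W ⇒ L
(1,1): moves to (0,1)(W), (1,0)(W); every one is W ⇒ L
(1,3): moves to (0,3)(W), (1,2)(W), (1,0)(W); every one is W ⇒ L
(1,5): moves to (0,5)(W), (1,4)(W), (1,2)(W); every one is W ⇒ L
(2,0): the only move is to (1,0)(W), a W ⇒ L
(2,2): moves to (1,2)(W), (2,1)(W); every one is W ⇒ L
(2,4): moves to (1,4)(W), (2,3)(W), (2,1)(W); every one is W ⇒ L
(3,1): moves to (2,1)(W), (0,1)(W), (3,0)(W); every one is W ⇒ L
(3,3): moves to (2,3)(W), (0,3)(W), (3,2)(W), (3,0)(W); every one is W ⇒ L
(3,5): moves to (2,5)(W), (0,5)(W), (3,4)(W), (3,2)(W); every one is W ⇒ L
Every other cell has at least one move into one of the L cells above, so it is W.
(1,1): one of the L cells justified above, so L
(4,5): the move to (3,5) reaches an L cell, so W
(0,4): one of the L cells justified above, so L

(1,1): L, (4,5): W, (0,4): L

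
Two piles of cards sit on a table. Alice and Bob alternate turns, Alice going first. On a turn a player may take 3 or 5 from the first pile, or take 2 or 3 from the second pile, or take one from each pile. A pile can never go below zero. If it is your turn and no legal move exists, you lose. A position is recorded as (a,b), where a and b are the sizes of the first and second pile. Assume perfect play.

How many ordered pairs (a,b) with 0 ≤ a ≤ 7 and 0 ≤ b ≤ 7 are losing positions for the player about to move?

Compute win/loss labels from the base case upward. A position with no move is L. Any other position is W if it can reach an L in one move, else L.
Every move lowers a or b (never raises either), so fill the grid row by row in increasing a, and left to right within a row: each cell's successors are then already labelled.
      b=0  b=1  b=2  b=3  b=4  b=5  b=6  b=7
a=0:    L    L    W    W    W    L    L    W
a=1:    L    W    W    W    L    L    W    W
a=2:    L    W    W    W    L    W    W    W
a=3:    W    W    L    L    W    W    W    L
a=4:    W    L    L    W    W    W    L    L
a=5:    W    W    W    W    W    W    W    W
a=6:    W    L    W    W    W    W    L    W
a=7:    W    W    W    L    W    W    W    W
Cells with no legal move (terminal, hence L): (0,0), (0,1), (1,0), (2,0).
The remaining L cells, each justified by listing all of its moves:
(0,5): only reaches (0,3)(W), (0,2)(W), all W → L
(0,6): only reaches (0,4)(W), (0,3)(W), all W → L
(1,4): only reaches (1,2)(W), (1,1)(W), (0,3)(W), all W → L
(1,5): only reaches (1,3)(W), (1,2)(W), (0,4)(W), all W → L
(2,4): only reaches (2,2)(W), (2,1)(W), (1,3)(W), all W → L
(3,2): only reaches (0,2)(W), (3,0)(W), (2,1)(W), all W → L
(3,3): only reaches (0,3)(W), (3,1)(W), (3,0)(W), (2,2)(W), all W → L
(3,7): only reaches (0,7)(W), (3,5)(W), (3,4)(W), (2,6)(W), all W → L
(4,1): only reaches (1,1)(W), (3,0)(W), all W → L
(4,2): only reaches (1,2)(W), (4,0)(W), (3,1)(W), all W → L
(4,6): only reaches (1,6)(W), (4,4)(W), (4,3)(W), (3,5)(W), all W → L
(4,7): only reaches (1,7)(W), (4,5)(W), (4,4)(W), (3,6)(W), all W → L
(6,1): only reaches (3,1)(W), (1,1)(W), (5,0)(W), all W → L
(6,6): only reaches (3,6)(W), (1,6)(W), (6,4)(W), (6,3)(W), (5,5)(W), all W → L
(7,3): only reaches (4,3)(W), (2,3)(W), (7,1)(W), (7,0)(W), (6,2)(W), all W → L
Every other cell has at least one move into one of the L cells above, so it is W.
L cells per row: a=0: 4, a=1: 3, a=2: 2, a=3: 3, a=4: 4, a=5: 0, a=6: 2, a=7: 1; total 19.

19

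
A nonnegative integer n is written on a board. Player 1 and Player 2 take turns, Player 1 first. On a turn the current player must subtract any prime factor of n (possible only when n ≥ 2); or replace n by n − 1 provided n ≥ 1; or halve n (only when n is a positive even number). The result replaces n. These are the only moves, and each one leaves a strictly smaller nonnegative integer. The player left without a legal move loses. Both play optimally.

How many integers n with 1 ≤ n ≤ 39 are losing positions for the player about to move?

8

Compute win/loss labels from the base case upward. A position with no move is L. Any other position is W if it can reach an L in one move, else L.
n=0: no move → L
n=1: can move to 0, which is L ⇒ W
n=2: can move to 0, which is L ⇒ W
n=3: can move to 0, which is L ⇒ W
n=4: moves to 2(W), 3(W); every one is W ⇒ L
n=5: can move to 0, which is L ⇒ W
n=6: can move to 4, which is L ⇒ W
n=7: can move to 0, which is L ⇒ W
n=8: can move to 4, which is L ⇒ W
n=9: moves to 6(W), 8(W); every one is W ⇒ L
n=10: can move to 9, which is L ⇒ W
n=11: can move to 0, which is L ⇒ W
n=12: can move to 9, which is L ⇒ W
n=13: can move to 0, which is L ⇒ W
n=14: moves to 7(W), 12(W), 13(W); every one is W ⇒ L
n=15: can move to 14, which is L ⇒ W
n=16: can move to 14, which is L ⇒ W
n=17: can move to 0, which is L ⇒ W
n=18: can move to 9, which is L ⇒ W
n=19: can move to 0, which is L ⇒ W
n=20: moves to 10(W), 15(W), 18(W), 19(W); every one is W ⇒ L
n=21: can move to 14, which is L ⇒ W
n=22: can move to 20, which is L ⇒ W
n=23: can move to 0, which is L ⇒ W
n=24: moves to 12(W), 21(W), 22(W), 23(W); every one is W ⇒ L
n=25: can move to 20, which is L ⇒ W
n=26: can move to 24, which is L ⇒ W
n=27: can move to 24, which is L ⇒ W
n=28: can move to 14, which is L ⇒ W
n=29: can move to 0, which is L ⇒ W
n=30: moves to 15(W), 25(W), 27(W), 28(W), 29(W); every one is W ⇒ L
n=31: can move to 0, which is L ⇒ W
n=32: can move to 30, which is L ⇒ W
n=33: can move to 30, which is L ⇒ W
n=34: moves to 17(W), 32(W), 33(W); every one is W ⇒ L
n=35: can move to 30, which is L ⇒ W
n=36: can move to 34, which is L ⇒ W
n=37: can move to 0, which is L ⇒ W
n=38: moves to 19(W), 36(W), 37(W); every one is W ⇒ L
n=39: can move to 38, which is L ⇒ W
L entries with 1 ≤ n ≤ 39 (n=0 is outside the asked range and is not counted): n = 4, 9, 14, 20, 24, 30, 34, 38; that makes 8.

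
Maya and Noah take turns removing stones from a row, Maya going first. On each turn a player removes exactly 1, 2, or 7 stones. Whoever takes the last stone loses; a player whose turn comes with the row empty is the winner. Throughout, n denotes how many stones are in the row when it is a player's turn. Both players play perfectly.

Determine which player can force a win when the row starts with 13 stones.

Noah wins.

Classify positions by backward induction: terminal positions (no move available) are W. From any other position, the mover wins iff some move reaches an L.
n=0: no move; the opponent has just taken the last stone and therefore loses → W
n=1: →0(W) only, which is W, so L
n=2: →1(L), so W
n=3: →1(L), so W
n=4: →3(W), 2(W) — all W, so L
n=5: →4(L), so W
n=6: →4(L), so W
n=7: →6(W), 5(W), 0(W) — all W, so L
n=8: →7(L), so W
n=9: →7(L), so W
n=10: →9(W), 8(W), 3(W) — all W, so L
n=11: →10(L), so W
n=12: →10(L), so W
n=13: →12(W), 11(W), 6(W) — all W, so L
The starting position 13 is L: whatever Maya does, the opponent receives a W position.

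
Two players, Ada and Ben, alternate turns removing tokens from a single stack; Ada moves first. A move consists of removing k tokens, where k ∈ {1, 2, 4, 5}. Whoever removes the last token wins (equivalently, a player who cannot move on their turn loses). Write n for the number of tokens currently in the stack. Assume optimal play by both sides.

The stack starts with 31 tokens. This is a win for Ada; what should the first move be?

Remove 1, leaving 30.

Classify positions by backward induction: terminal positions (no move available) are L. From any other position, the mover wins iff some move reaches an L.
n=0: no move → L
n=1: reaches L-position 0 → W
n=2: reaches L-position 0 → W
n=3: only reaches 2(W), 1(W), all W → L
n=4: reaches L-position 3 → W
n=5: reaches L-position 3 → W
n=6: only reaches 5(W), 4(W), 2(W), 1(W), all W → L
n=7: reaches L-position 6 → W
n=8: reaches L-position 6 → W
n=9: only reaches 8(W), 7(W), 5(W), 4(W), all W → L
n=10: reaches L-position 9 → W
n=11: reaches L-position 9 → W
n=12: only reaches 11(W), 10(W), 8(W), 7(W), all W → L
n=13: reaches L-position 12 → W
n=14: reaches L-position 12 → W
n=15: only reaches 14(W), 13(W), 11(W), 10(W), all W → L
n=16: reaches L-position 15 → W
n=17: reaches L-position 15 → W
n=18: only reaches 17(W), 16(W), 14(W), 13(W), all W → L
n=19: reaches L-position 18 → W
n=20: reaches L-position 18 → W
n=21: only reaches 20(W), 19(W), 17(W), 16(W), all W → L
n=22: reaches L-position 21 → W
n=23: reaches L-position 21 → W
n=24: only reaches 23(W), 22(W), 20(W), 19(W), all W → L
n=25: reaches L-position 24 → W
n=26: reaches L-position 24 → W
n=27: only reaches 26(W), 25(W), 23(W), 22(W), all W → L
n=28: reaches L-position 27 → W
n=29: reaches L-position 27 → W
n=30: only reaches 29(W), 28(W), 26(W), 25(W), all W → L
n=31: reaches L-position 30 → W
From 31, the L positions reachable in one move are: 30, 27. Any move reaching one of these is winning.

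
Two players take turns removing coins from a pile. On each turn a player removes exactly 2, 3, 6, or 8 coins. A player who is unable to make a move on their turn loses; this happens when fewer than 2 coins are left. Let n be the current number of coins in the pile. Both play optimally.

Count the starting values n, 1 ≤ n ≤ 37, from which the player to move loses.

Positions with no move are L. A position that does have a move is losing for the player to move precisely when every available move leads to a winning position for the opponent. Fill in the labels:
n=0: no move → L
n=1: no move → L
n=2: W (go to 0, an L position)
n=3: W (go to 1, an L position)
n=4: W (go to 1, an L position)
n=5: L (options 3(W), 2(W) are all W)
n=6: W (go to 0, an L position)
n=7: W (go to 5, an L position)
n=8: W (go to 5, an L position)
n=9: W (go to 1, an L position)
n=10: L (options 8(W), 7(W), 4(W), 2(W) are all W)
n=11: W (go to 5, an L position)
n=12: W (go to 10, an L position)
n=13: W (go to 10, an L position)
n=14: L (options 12(W), 11(W), 8(W), 6(W) are all W)
n=15: L (options 13(W), 12(W), 9(W), 7(W) are all W)
n=16: W (go to 14, an L position)
n=17: W (go to 15, an L position)
n=18: W (go to 15, an L position)
n=19: L (options 17(W), 16(W), 13(W), 11(W) are all W)
n=20: W (go to 14, an L position)
n=21: W (go to 19, an L position)
n=22: W (go to 19, an L position)
n=23: W (go to 15, an L position)
n=24: L (options 22(W), 21(W), 18(W), 16(W) are all W)
n=25: W (go to 19, an L position)
n=26: W (go to 24, an L position)
n=27: W (go to 24, an L position)
n=28: L (options 26(W), 25(W), 22(W), 20(W) are all W)
n=29: L (options 27(W), 26(W), 23(W), 21(W) are all W)
n=30: W (go to 28, an L position)
n=31: W (go to 29, an L position)
n=32: W (go to 29, an L position)
n=33: L (options 31(W), 30(W), 27(W), 25(W) are all W)
n=34: W (go to 28, an L position)
n=35: W (go to 33, an L position)
n=36: W (go to 33, an L position)
n=37: W (go to 29, an L position)
L entries with 1 ≤ n ≤ 37 (n=0 is outside the asked range and is not counted): n = 1, 5, 10, 14, 15, 19, 24, 28, 29, 33; that makes 10.

10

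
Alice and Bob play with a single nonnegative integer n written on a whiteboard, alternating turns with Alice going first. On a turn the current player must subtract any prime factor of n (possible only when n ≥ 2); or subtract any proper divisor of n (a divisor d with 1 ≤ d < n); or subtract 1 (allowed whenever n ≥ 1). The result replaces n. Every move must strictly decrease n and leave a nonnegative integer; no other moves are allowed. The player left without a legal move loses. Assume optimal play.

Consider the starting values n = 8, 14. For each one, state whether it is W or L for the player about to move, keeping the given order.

Build the W/L table. Terminal = L. A non-terminal position is W if it has a move to some L; otherwise it is L.
n=0: no move → L
n=1: reaches L-position 0 → W
n=2: reaches L-position 0 → W
n=3: reaches L-position 0 → W
n=4: only reaches 2(W), 3(W), all W → L
n=5: reaches L-position 0 → W
n=6: reaches L-position 4 → W
n=7: reaches L-position 0 → W
n=8: reaches L-position 4 → W
n=9: only reaches 6(W), 8(W), all W → L
n=10: reaches L-position 9 → W
n=11: reaches L-position 0 → W
n=12: reaches L-position 9 → W
n=13: reaches L-position 0 → W
n=14: only reaches 7(W), 12(W), 13(W), all W → L

8: W, 14: L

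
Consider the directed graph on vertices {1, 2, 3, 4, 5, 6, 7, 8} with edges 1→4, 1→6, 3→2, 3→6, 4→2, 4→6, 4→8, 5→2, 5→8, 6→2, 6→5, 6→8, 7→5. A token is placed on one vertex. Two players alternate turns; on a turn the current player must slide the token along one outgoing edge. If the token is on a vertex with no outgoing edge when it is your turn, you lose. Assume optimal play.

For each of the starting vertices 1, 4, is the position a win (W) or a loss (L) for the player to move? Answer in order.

Compute win/loss labels from the base case upward. A position with no move is L. Any other position is W if it can reach an L in one move, else L.
Every edge goes from a vertex to one that appears earlier in the order 2, 8, 5, 6, 4, 7, 3, 1, so processing vertices in that order labels each vertex after all of its successors.
2: no outgoing edge → L
8: no outgoing edge → L
5: can move to 8, which is L ⇒ W
6: can move to 8, which is L ⇒ W
4: can move to 8, which is L ⇒ W
7: the only move is to 5(W), a W ⇒ L
3: can move to 2, which is L ⇒ W
1: moves to 4(W), 6(W); every one is W ⇒ L

1: L, 4: W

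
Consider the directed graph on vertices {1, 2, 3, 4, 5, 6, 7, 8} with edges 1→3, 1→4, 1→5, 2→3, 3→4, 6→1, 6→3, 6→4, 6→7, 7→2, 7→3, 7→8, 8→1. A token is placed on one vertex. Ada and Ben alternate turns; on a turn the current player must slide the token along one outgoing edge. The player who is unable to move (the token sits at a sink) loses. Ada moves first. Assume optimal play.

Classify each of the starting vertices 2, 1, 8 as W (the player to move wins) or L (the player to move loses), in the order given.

Use the standard recursion: the mover loses at a terminal position; elsewhere, the mover wins exactly when some move hands the opponent an L position.
Every edge goes from a vertex to one that appears earlier in the order 5, 4, 3, 1, 8, 2, 7, 6, so processing vertices in that order labels each vertex after all of its successors.
5: no outgoing edge → L
4: no outgoing edge → L
3: can move to 4, which is L ⇒ W
1: can move to 4, which is L ⇒ W
8: the only move is to 1(W), a W ⇒ L
2: the only move is to 3(W), a W ⇒ L
7: can move to 2, which is L ⇒ W
6: can move to 4, which is L ⇒ W

2: L, 1: W, 8: L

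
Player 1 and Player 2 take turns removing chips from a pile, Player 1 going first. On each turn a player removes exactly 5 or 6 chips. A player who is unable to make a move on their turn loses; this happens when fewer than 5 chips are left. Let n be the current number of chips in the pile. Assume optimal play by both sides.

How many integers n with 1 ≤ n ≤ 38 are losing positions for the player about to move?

Label each position W (a win for the player to move) or L (a loss). A position with no legal move is L; any other position is W exactly when some move reaches an L, and L when every move reaches a W.
n=0: no move → L
n=1: no move → L
n=2: no move → L
n=3: no move → L
n=4: no move → L
n=5: can move to 0, which is L ⇒ W
n=6: can move to 1, which is L ⇒ W
n=7: can move to 2, which is L ⇒ W
n=8: can move to 3, which is L ⇒ W
n=9: can move to 4, which is L ⇒ W
n=10: can move to 4, which is L ⇒ W
n=11: moves to 6(W), 5(W); every one is W ⇒ L
n=12: moves to 7(W), 6(W); every one is W ⇒ L
n=13: moves to 8(W), 7(W); every one is W ⇒ L
n=14: moves to 9(W), 8(W); every one is W ⇒ L
n=15: moves to 10(W), 9(W); every one is W ⇒ L
n=16: can move to 11, which is L ⇒ W
n=17: can move to 12, which is L ⇒ W
n=18: can move to 13, which is L ⇒ W
n=19: can move to 14, which is L ⇒ W
n=20: can move to 15, which is L ⇒ W
n=21: can move to 15, which is L ⇒ W
n=22: moves to 17(W), 16(W); every one is W ⇒ L
n=23: moves to 18(W), 17(W); every one is W ⇒ L
n=24: moves to 19(W), 18(W); every one is W ⇒ L
n=25: moves to 20(W), 19(W); every one is W ⇒ L
n=26: moves to 21(W), 20(W); every one is W ⇒ L
n=27: can move to 22, which is L ⇒ W
n=28: can move to 23, which is L ⇒ W
n=29: can move to 24, which is L ⇒ W
n=30: can move to 25, which is L ⇒ W
n=31: can move to 26, which is L ⇒ W
n=32: can move to 26, which is L ⇒ W
n=33: moves to 28(W), 27(W); every one is W ⇒ L
n=34: moves to 29(W), 28(W); every one is W ⇒ L
n=35: moves to 30(W), 29(W); every one is W ⇒ L
n=36: moves to 31(W), 30(W); every one is W ⇒ L
n=37: moves to 32(W), 31(W); every one is W ⇒ L
n=38: can move to 33, which is L ⇒ W
L entries with 1 ≤ n ≤ 38 (n=0 is outside the asked range and is not counted): n = 1, 2, 3, 4, 11, 12, 13, 14, 15, 22, 23, 24, 25, 26, 33, 34, 35, 36, 37; that makes 19.

19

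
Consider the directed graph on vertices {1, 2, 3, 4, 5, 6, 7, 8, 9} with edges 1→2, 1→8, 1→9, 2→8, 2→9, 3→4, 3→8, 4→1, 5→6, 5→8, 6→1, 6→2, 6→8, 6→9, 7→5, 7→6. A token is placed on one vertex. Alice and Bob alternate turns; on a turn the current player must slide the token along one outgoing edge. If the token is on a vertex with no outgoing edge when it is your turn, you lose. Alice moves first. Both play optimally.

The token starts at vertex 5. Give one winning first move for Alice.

Positions with no move are L. A position that does have a move is losing for the player to move precisely when every available move leads to a winning position for the opponent. Fill in the labels:
Every edge goes from a vertex to one that appears earlier in the order 9, 8, 2, 1, 4, 6, 3, 5, 7, so processing vertices in that order labels each vertex after all of its successors.
9: no outgoing edge → L
8: no outgoing edge → L
2: reaches L-position 8 → W
1: reaches L-position 8 → W
4: only reaches 1(W), which is W → L
6: reaches L-position 8 → W
3: reaches L-position 4 → W
5: reaches L-position 8 → W
7: only reaches 5(W), 6(W), all W → L
From 5, the L positions reachable in one move are: 8.

Move to 8.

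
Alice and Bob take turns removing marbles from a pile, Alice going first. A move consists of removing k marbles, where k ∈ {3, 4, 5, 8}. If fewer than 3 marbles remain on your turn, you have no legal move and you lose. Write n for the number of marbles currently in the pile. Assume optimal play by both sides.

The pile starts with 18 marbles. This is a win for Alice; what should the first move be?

Remove 5, leaving 13.

Compute win/loss labels from the base case upward. A position with no move is L. Any other position is W if it can reach an L in one move, else L.
n=0: no move → L
n=1: no move → L
n=2: no move → L
n=3: can move to 0, which is L ⇒ W
n=4: can move to 1, which is L ⇒ W
n=5: can move to 2, which is L ⇒ W
n=6: can move to 2, which is L ⇒ W
n=7: can move to 2, which is L ⇒ W
n=8: can move to 0, which is L ⇒ W
n=9: can move to 1, which is L ⇒ W
n=10: can move to 2, which is L ⇒ W
n=11: moves to 8(W), 7(W), 6(W), 3(W); every one is W ⇒ L
n=12: moves to 9(W), 8(W), 7(W), 4(W); every one is W ⇒ L
n=13: moves to 10(W), 9(W), 8(W), 5(W); every one is W ⇒ L
n=14: can move to 11, which is L ⇒ W
n=15: can move to 12, which is L ⇒ W
n=16: can move to 13, which is L ⇒ W
n=17: can move to 13, which is L ⇒ W
n=18: can move to 13, which is L ⇒ W
From 18, the L positions reachable in one move are: 13.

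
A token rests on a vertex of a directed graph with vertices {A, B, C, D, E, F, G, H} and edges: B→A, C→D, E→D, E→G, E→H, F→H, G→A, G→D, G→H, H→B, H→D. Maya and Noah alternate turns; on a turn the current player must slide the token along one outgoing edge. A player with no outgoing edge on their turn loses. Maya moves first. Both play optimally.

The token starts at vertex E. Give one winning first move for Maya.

Work bottom-up. With no move the player to move loses. Otherwise the position is W if at least one move leads to an L position for the opponent, and L if every move leads to a W.
Every edge goes from a vertex to one that appears earlier in the order D, A, C, B, H, G, F, E, so processing vertices in that order labels each vertex after all of its successors.
D: no outgoing edge → L
A: no outgoing edge → L
C: can move to D, which is L ⇒ W
B: can move to A, which is L ⇒ W
H: can move to D, which is L ⇒ W
G: can move to A, which is L ⇒ W
F: the only move is to H(W), a W ⇒ L
E: can move to D, which is L ⇒ W
From E, the L positions reachable in one move are: D.

Move to D.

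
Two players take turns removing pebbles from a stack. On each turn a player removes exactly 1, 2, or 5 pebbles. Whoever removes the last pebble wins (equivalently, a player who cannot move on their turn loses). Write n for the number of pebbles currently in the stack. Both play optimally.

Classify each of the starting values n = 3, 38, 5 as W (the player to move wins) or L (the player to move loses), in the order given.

Positions with no move are L. A position that does have a move is losing for the player to move precisely when every available move leads to a winning position for the opponent. Fill in the labels:
n=0: no move → L
n=1: reaches L-position 0 → W
n=2: reaches L-position 0 → W
n=3: only reaches 2(W), 1(W), all W → L
n=4: reaches L-position 3 → W
n=5: reaches L-position 3 → W
n=6: only reaches 5(W), 4(W), 1(W), all W → L
n=7: reaches L-position 6 → W
n=8: reaches L-position 6 → W
n=9: only reaches 8(W), 7(W), 4(W), all W → L
n=10: reaches L-position 9 → W
n=11: reaches L-position 9 → W
n=12: only reaches 11(W), 10(W), 7(W), all W → L
n=13: reaches L-position 12 → W
n=14: reaches L-position 12 → W
n=15: only reaches 14(W), 13(W), 10(W), all W → L
n=16: reaches L-position 15 → W
n=17: reaches L-position 15 → W
n=18: only reaches 17(W), 16(W), 13(W), all W → L
n=19: reaches L-position 18 → W
n=20: reaches L-position 18 → W
n=21: only reaches 20(W), 19(W), 16(W), all W → L
n=22: reaches L-position 21 → W
n=23: reaches L-position 21 → W
n=24: only reaches 23(W), 22(W), 19(W), all W → L
n=25: reaches L-position 24 → W
n=26: reaches L-position 24 → W
n=27: only reaches 26(W), 25(W), 22(W), all W → L
n=28: reaches L-position 27 → W
n=29: reaches L-position 27 → W
n=30: only reaches 29(W), 28(W), 25(W), all W → L
n=31: reaches L-position 30 → W
n=32: reaches L-position 30 → W
n=33: only reaches 32(W), 31(W), 28(W), all W → L
n=34: reaches L-position 33 → W
n=35: reaches L-position 33 → W
n=36: only reaches 35(W), 34(W), 31(W), all W → L
n=37: reaches L-position 36 → W
n=38: reaches L-position 36 → W

3: L, 38: W, 5: W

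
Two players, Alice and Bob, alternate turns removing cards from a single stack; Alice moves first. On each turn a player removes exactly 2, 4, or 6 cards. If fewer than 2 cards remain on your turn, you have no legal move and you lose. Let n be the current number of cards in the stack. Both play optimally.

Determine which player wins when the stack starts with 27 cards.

Alice wins.

Positions with no move are L. A position that does have a move is losing for the player to move precisely when every available move leads to a winning position for the opponent. Fill in the labels:
n=0: no move → L
n=1: no move → L
n=2: →0(L), so W
n=3: →1(L), so W
n=4: →0(L), so W
n=5: →1(L), so W
n=6: →0(L), so W
n=7: →1(L), so W
n=8: →6(W), 4(W), 2(W) — all W, so L
n=9: →7(W), 5(W), 3(W) — all W, so L
n=10: →8(L), so W
n=11: →9(L), so W
n=12: →8(L), so W
n=13: →9(L), so W
n=14: →8(L), so W
n=15: →9(L), so W
n=16: →14(W), 12(W), 10(W) — all W, so L
n=17: →15(W), 13(W), 11(W) — all W, so L
n=18: →16(L), so W
n=19: →17(L), so W
n=20: →16(L), so W
n=21: →17(L), so W
n=22: →16(L), so W
n=23: →17(L), so W
n=24: →22(W), 20(W), 18(W) — all W, so L
n=25: →23(W), 21(W), 19(W) — all W, so L
n=26: →24(L), so W
n=27: →25(L), so W
The starting position 27 is W: Alice should remove 2, leaving 25, handing over an L position.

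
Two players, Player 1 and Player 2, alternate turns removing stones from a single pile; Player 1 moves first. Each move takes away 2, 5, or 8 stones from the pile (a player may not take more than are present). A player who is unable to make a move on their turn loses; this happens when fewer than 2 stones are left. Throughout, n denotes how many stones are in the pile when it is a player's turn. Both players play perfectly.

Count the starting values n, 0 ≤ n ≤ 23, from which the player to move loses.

Positions with no move are L. A position that does have a move is losing for the player to move precisely when every available move leads to a winning position for the opponent. Fill in the labels:
n=0: no move → L
n=1: no move → L
n=2: reaches L-position 0 → W
n=3: reaches L-position 1 → W
n=4: only reaches 2(W), which is W → L
n=5: reaches L-position 0 → W
n=6: reaches L-position 4 → W
n=7: only reaches 5(W), 2(W), all W → L
n=8: reaches L-position 0 → W
n=9: reaches L-position 7 → W
n=10: only reaches 8(W), 5(W), 2(W), all W → L
n=11: only reaches 9(W), 6(W), 3(W), all W → L
n=12: reaches L-position 10 → W
n=13: reaches L-position 11 → W
n=14: only reaches 12(W), 9(W), 6(W), all W → L
n=15: reaches L-position 10 → W
n=16: reaches L-position 14 → W
n=17: only reaches 15(W), 12(W), 9(W), all W → L
n=18: reaches L-position 10 → W
n=19: reaches L-position 17 → W
n=20: only reaches 18(W), 15(W), 12(W), all W → L
n=21: only reaches 19(W), 16(W), 13(W), all W → L
n=22: reaches L-position 20 → W
n=23: reaches L-position 21 → W
L entries with 0 ≤ n ≤ 23: n = 0, 1, 4, 7, 10, 11, 14, 17, 20, 21; that makes 10.

10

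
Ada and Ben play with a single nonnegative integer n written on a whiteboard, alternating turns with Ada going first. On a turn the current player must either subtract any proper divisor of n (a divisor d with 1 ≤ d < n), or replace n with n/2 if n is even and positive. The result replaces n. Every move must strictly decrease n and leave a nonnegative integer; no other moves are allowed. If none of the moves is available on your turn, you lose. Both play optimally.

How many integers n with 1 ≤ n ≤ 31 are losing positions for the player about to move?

Label each position W (a win for the player to move) or L (a loss). A position with no legal move is L; any other position is W exactly when some move reaches an L, and L when every move reaches a W.
n=0: no move → L
n=1: no move → L
n=2: W (go to 1, an L position)
n=3: L (sole option 2(W) is W)
n=4: W (go to 3, an L position)
n=5: L (sole option 4(W) is W)
n=6: W (go to 3, an L position)
n=7: L (sole option 6(W) is W)
n=8: W (go to 7, an L position)
n=9: L (options 6(W), 8(W) are all W)
n=10: W (go to 5, an L position)
n=11: L (sole option 10(W) is W)
n=12: W (go to 9, an L position)
n=13: L (sole option 12(W) is W)
n=14: W (go to 7, an L position)
n=15: L (options 10(W), 12(W), 14(W) are all W)
n=16: W (go to 15, an L position)
n=17: L (sole option 16(W) is W)
n=18: W (go to 9, an L position)
n=19: L (sole option 18(W) is W)
n=20: W (go to 15, an L position)
n=21: L (options 14(W), 18(W), 20(W) are all W)
n=22: W (go to 11, an L position)
n=23: L (sole option 22(W) is W)
n=24: W (go to 21, an L position)
n=25: L (options 20(W), 24(W) are all W)
n=26: W (go to 13, an L position)
n=27: L (options 18(W), 24(W), 26(W) are all W)
n=28: W (go to 21, an L position)
n=29: L (sole option 28(W) is W)
n=30: W (go to 15, an L position)
n=31: L (sole option 30(W) is W)
L entries with 1 ≤ n ≤ 31 (n=0 is outside the asked range and is not counted): n = 1, 3, 5, 7, 9, 11, 13, 15, 17, 19, 21, 23, 25, 27, 29, 31; that makes 16.

16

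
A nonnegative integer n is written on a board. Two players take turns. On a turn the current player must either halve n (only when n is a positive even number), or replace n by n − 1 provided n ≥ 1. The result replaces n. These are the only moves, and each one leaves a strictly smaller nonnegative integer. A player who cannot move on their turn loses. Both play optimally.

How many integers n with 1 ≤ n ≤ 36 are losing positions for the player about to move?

Label each position W (a win for the player to move) or L (a loss). A position with no legal move is L; any other position is W exactly when some move reaches an L, and L when every move reaches a W.
n=0: no move → L
n=1: W (go to 0, an L position)
n=2: L (sole option 1(W) is W)
n=3: W (go to 2, an L position)
n=4: W (go to 2, an L position)
n=5: L (sole option 4(W) is W)
n=6: W (go to 5, an L position)
n=7: L (sole option 6(W) is W)
n=8: W (go to 7, an L position)
n=9: L (sole option 8(W) is W)
n=10: W (go to 5, an L position)
n=11: L (sole option 10(W) is W)
n=12: W (go to 11, an L position)
n=13: L (sole option 12(W) is W)
n=14: W (go to 7, an L position)
n=15: L (sole option 14(W) is W)
n=16: W (go to 15, an L position)
n=17: L (sole option 16(W) is W)
n=18: W (go to 9, an L position)
n=19: L (sole option 18(W) is W)
n=20: W (go to 19, an L position)
n=21: L (sole option 20(W) is W)
n=22: W (go to 11, an L position)
n=23: L (sole option 22(W) is W)
n=24: W (go to 23, an L position)
n=25: L (sole option 24(W) is W)
n=26: W (go to 13, an L position)
n=27: L (sole option 26(W) is W)
n=28: W (go to 27, an L position)
n=29: L (sole option 28(W) is W)
n=30: W (go to 15, an L position)
n=31: L (sole option 30(W) is W)
n=32: W (go to 31, an L position)
n=33: L (sole option 32(W) is W)
n=34: W (go to 17, an L position)
n=35: L (sole option 34(W) is W)
n=36: W (go to 35, an L position)
L entries with 1 ≤ n ≤ 36 (n=0 is outside the asked range and is not counted): n = 2, 5, 7, 9, 11, 13, 15, 17, 19, 21, 23, 25, 27, 29, 31, 33, 35; that makes 17.

17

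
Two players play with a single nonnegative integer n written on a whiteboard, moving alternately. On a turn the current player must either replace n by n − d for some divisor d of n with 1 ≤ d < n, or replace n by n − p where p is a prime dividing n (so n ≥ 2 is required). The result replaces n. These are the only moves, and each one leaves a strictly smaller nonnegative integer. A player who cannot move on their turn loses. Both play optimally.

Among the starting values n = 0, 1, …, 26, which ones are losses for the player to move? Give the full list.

0, 1, 4, 9, 14, 20, 26

Positions with no move are L. A position that does have a move is losing for the player to move precisely when every available move leads to a winning position for the opponent. Fill in the labels:
n=0: no move → L
n=1: no move → L
n=2: reaches L-position 0 → W
n=3: reaches L-position 0 → W
n=4: only reaches 2(W), 3(W), all W → L
n=5: reaches L-position 0 → W
n=6: reaches L-position 4 → W
n=7: reaches L-position 0 → W
n=8: reaches L-position 4 → W
n=9: only reaches 6(W), 8(W), all W → L
n=10: reaches L-position 9 → W
n=11: reaches L-position 0 → W
n=12: reaches L-position 9 → W
n=13: reaches L-position 0 → W
n=14: only reaches 7(W), 12(W), 13(W), all W → L
n=15: reaches L-position 14 → W
n=16: reaches L-position 14 → W
n=17: reaches L-position 0 → W
n=18: reaches L-position 9 → W
n=19: reaches L-position 0 → W
n=20: only reaches 10(W), 15(W), 16(W), 18(W), 19(W), all W → L
n=21: reaches L-position 14 → W
n=22: reaches L-position 20 → W
n=23: reaches L-position 0 → W
n=24: reaches L-position 20 → W
n=25: reaches L-position 20 → W
n=26: only reaches 13(W), 24(W), 25(W), all W → L
Reading off the rows marked L gives the requested list; there are 7 such values of n.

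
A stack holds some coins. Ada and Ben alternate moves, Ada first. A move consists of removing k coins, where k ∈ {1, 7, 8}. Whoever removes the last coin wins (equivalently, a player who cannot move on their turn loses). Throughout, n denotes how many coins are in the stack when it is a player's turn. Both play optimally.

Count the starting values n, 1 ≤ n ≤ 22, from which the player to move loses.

7

Work bottom-up. With no move the player to move loses. Otherwise the position is W if at least one move leads to an L position for the opponent, and L if every move leads to a W.
n=0: no move → L
n=1: can move to 0, which is L ⇒ W
n=2: the only move is to 1(W), a W ⇒ L
n=3: can move to 2, which is L ⇒ W
n=4: the only move is to 3(W), a W ⇒ L
n=5: can move to 4, which is L ⇒ W
n=6: the only move is to 5(W), a W ⇒ L
n=7: can move to 6, which is L ⇒ W
n=8: can move to 0, which is L ⇒ W
n=9: can move to 2, which is L ⇒ W
n=10: can move to 2, which is L ⇒ W
n=11: can move to 4, which is L ⇒ W
n=12: can move to 4, which is L ⇒ W
n=13: can move to 6, which is L ⇒ W
n=14: can move to 6, which is L ⇒ W
n=15: moves to 14(W), 8(W), 7(W); every one is W ⇒ L
n=16: can move to 15, which is L ⇒ W
n=17: moves to 16(W), 10(W), 9(W); every one is W ⇒ L
n=18: can move to 17, which is L ⇒ W
n=19: moves to 18(W), 12(W), 11(W); every one is W ⇒ L
n=20: can move to 19, which is L ⇒ W
n=21: moves to 20(W), 14(W), 13(W); every one is W ⇒ L
n=22: can move to 21, which is L ⇒ W
L entries with 1 ≤ n ≤ 22 (n=0 is outside the asked range and is not counted): n = 2, 4, 6, 15, 17, 19, 21; that makes 7.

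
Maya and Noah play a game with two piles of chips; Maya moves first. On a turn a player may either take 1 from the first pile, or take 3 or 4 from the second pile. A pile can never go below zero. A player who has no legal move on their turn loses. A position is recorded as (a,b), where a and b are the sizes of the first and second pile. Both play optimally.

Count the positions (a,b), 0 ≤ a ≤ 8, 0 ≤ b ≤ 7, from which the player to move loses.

Compute win/loss labels from the base case upward. A position with no move is L. Any other position is W if it can reach an L in one move, else L.
Every move lowers a or b (never raises either), so fill the grid row by row in increasing a, and left to right within a row: each cell's successors are then already labelled.
      b=0  b=1  b=2  b=3  b=4  b=5  b=6  b=7
a=0:    L    L    L    W    W    W    W    L
a=1:    W    W    W    L    L    L    W    W
a=2:    L    L    L    W    W    W    W    L
a=3:    W    W    W    L    L    L    W    W
a=4:    L    L    L    W    W    W    W    L
a=5:    W    W    W    L    L    L    W    W
a=6:    L    L    L    W    W    W    W    L
a=7:    W    W    W    L    L    L    W    W
a=8:    L    L    L    W    W    W    W    L
Cells with no legal move (terminal, hence L): (0,0), (0,1), (0,2).
The remaining L cells, each justified by listing all of its moves:
(0,7): only reaches (0,4)(W), (0,3)(W), all W → L
(1,3): only reaches (0,3)(W), (1,0)(W), all W → L
(1,4): only reaches (0,4)(W), (1,1)(W), (1,0)(W), all W → L
(1,5): only reaches (0,5)(W), (1,2)(W), (1,1)(W), all W → L
(2,0): only reaches (1,0)(W), which is W → L
(2,1): only reaches (1,1)(W), which is W → L
(2,2): only reaches (1,2)(W), which is W → L
(2,7): only reaches (1,7)(W), (2,4)(W), (2,3)(W), all W → L
(3,3): only reaches (2,3)(W), (3,0)(W), all W → L
(3,4): only reaches (2,4)(W), (3,1)(W), (3,0)(W), all W → L
(3,5): only reaches (2,5)(W), (3,2)(W), (3,1)(W), all W → L
(4,0): only reaches (3,0)(W), which is W → L
(4,1): only reaches (3,1)(W), which is W → L
(4,2): only reaches (3,2)(W), which is W → L
(4,7): only reaches (3,7)(W), (4,4)(W), (4,3)(W), all W → L
(5,3): only reaches (4,3)(W), (5,0)(W), all W → L
(5,4): only reaches (4,4)(W), (5,1)(W), (5,0)(W), all W → L
(5,5): only reaches (4,5)(W), (5,2)(W), (5,1)(W), all W → L
(6,0): only reaches (5,0)(W), which is W → L
(6,1): only reaches (5,1)(W), which is W → L
(6,2): only reaches (5,2)(W), which is W → L
(6,7): only reaches (5,7)(W), (6,4)(W), (6,3)(W), all W → L
(7,3): only reaches (6,3)(W), (7,0)(W), all W → L
(7,4): only reaches (6,4)(W), (7,1)(W), (7,0)(W), all W → L
(7,5): only reaches (6,5)(W), (7,2)(W), (7,1)(W), all W → L
(8,0): only reaches (7,0)(W), which is W → L
(8,1): only reaches (7,1)(W), which is W → L
(8,2): only reaches (7,2)(W), which is W → L
(8,7): only reaches (7,7)(W), (8,4)(W), (8,3)(W), all W → L
Every other cell has at least one move into one of the L cells above, so it is W.
L cells per row: a=0: 4, a=1: 3, a=2: 4, a=3: 3, a=4: 4, a=5: 3, a=6: 4, a=7: 3, a=8: 4; total 32.

32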